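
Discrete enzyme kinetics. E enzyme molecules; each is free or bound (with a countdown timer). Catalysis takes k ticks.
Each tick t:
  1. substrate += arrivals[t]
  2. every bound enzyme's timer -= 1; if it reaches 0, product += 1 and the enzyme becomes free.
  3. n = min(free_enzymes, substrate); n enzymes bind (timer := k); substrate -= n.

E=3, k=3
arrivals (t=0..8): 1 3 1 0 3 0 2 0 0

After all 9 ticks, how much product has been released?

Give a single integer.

t=0: arr=1 -> substrate=0 bound=1 product=0
t=1: arr=3 -> substrate=1 bound=3 product=0
t=2: arr=1 -> substrate=2 bound=3 product=0
t=3: arr=0 -> substrate=1 bound=3 product=1
t=4: arr=3 -> substrate=2 bound=3 product=3
t=5: arr=0 -> substrate=2 bound=3 product=3
t=6: arr=2 -> substrate=3 bound=3 product=4
t=7: arr=0 -> substrate=1 bound=3 product=6
t=8: arr=0 -> substrate=1 bound=3 product=6

Answer: 6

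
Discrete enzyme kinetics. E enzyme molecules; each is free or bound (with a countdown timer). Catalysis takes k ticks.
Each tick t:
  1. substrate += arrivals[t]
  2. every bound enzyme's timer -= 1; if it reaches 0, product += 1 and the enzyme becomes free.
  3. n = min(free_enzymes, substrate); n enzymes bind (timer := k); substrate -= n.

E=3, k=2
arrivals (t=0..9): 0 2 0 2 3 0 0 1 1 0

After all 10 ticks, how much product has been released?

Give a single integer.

Answer: 8

Derivation:
t=0: arr=0 -> substrate=0 bound=0 product=0
t=1: arr=2 -> substrate=0 bound=2 product=0
t=2: arr=0 -> substrate=0 bound=2 product=0
t=3: arr=2 -> substrate=0 bound=2 product=2
t=4: arr=3 -> substrate=2 bound=3 product=2
t=5: arr=0 -> substrate=0 bound=3 product=4
t=6: arr=0 -> substrate=0 bound=2 product=5
t=7: arr=1 -> substrate=0 bound=1 product=7
t=8: arr=1 -> substrate=0 bound=2 product=7
t=9: arr=0 -> substrate=0 bound=1 product=8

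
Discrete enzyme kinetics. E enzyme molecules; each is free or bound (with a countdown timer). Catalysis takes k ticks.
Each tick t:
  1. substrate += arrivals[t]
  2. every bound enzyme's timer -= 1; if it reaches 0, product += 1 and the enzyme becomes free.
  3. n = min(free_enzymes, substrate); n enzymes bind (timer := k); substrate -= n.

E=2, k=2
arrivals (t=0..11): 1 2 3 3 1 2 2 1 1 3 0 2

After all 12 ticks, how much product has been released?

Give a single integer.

Answer: 10

Derivation:
t=0: arr=1 -> substrate=0 bound=1 product=0
t=1: arr=2 -> substrate=1 bound=2 product=0
t=2: arr=3 -> substrate=3 bound=2 product=1
t=3: arr=3 -> substrate=5 bound=2 product=2
t=4: arr=1 -> substrate=5 bound=2 product=3
t=5: arr=2 -> substrate=6 bound=2 product=4
t=6: arr=2 -> substrate=7 bound=2 product=5
t=7: arr=1 -> substrate=7 bound=2 product=6
t=8: arr=1 -> substrate=7 bound=2 product=7
t=9: arr=3 -> substrate=9 bound=2 product=8
t=10: arr=0 -> substrate=8 bound=2 product=9
t=11: arr=2 -> substrate=9 bound=2 product=10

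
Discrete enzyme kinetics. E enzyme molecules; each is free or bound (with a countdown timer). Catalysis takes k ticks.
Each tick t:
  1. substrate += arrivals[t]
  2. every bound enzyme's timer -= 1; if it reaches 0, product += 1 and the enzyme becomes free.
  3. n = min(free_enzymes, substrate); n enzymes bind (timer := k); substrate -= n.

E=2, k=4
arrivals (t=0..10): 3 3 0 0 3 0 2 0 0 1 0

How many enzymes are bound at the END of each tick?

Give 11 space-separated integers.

Answer: 2 2 2 2 2 2 2 2 2 2 2

Derivation:
t=0: arr=3 -> substrate=1 bound=2 product=0
t=1: arr=3 -> substrate=4 bound=2 product=0
t=2: arr=0 -> substrate=4 bound=2 product=0
t=3: arr=0 -> substrate=4 bound=2 product=0
t=4: arr=3 -> substrate=5 bound=2 product=2
t=5: arr=0 -> substrate=5 bound=2 product=2
t=6: arr=2 -> substrate=7 bound=2 product=2
t=7: arr=0 -> substrate=7 bound=2 product=2
t=8: arr=0 -> substrate=5 bound=2 product=4
t=9: arr=1 -> substrate=6 bound=2 product=4
t=10: arr=0 -> substrate=6 bound=2 product=4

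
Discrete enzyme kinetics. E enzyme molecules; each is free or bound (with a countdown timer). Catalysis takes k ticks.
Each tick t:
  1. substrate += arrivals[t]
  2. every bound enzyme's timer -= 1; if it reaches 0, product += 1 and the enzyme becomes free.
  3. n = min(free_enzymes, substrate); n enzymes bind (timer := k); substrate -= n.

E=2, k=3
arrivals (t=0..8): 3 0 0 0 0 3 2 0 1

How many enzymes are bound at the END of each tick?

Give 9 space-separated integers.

Answer: 2 2 2 1 1 2 2 2 2

Derivation:
t=0: arr=3 -> substrate=1 bound=2 product=0
t=1: arr=0 -> substrate=1 bound=2 product=0
t=2: arr=0 -> substrate=1 bound=2 product=0
t=3: arr=0 -> substrate=0 bound=1 product=2
t=4: arr=0 -> substrate=0 bound=1 product=2
t=5: arr=3 -> substrate=2 bound=2 product=2
t=6: arr=2 -> substrate=3 bound=2 product=3
t=7: arr=0 -> substrate=3 bound=2 product=3
t=8: arr=1 -> substrate=3 bound=2 product=4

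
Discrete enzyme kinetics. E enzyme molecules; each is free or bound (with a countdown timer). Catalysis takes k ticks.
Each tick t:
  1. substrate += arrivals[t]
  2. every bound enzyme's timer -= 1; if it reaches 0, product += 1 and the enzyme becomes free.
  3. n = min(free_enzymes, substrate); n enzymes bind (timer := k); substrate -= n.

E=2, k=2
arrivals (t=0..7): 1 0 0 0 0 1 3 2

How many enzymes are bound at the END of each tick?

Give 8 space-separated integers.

Answer: 1 1 0 0 0 1 2 2

Derivation:
t=0: arr=1 -> substrate=0 bound=1 product=0
t=1: arr=0 -> substrate=0 bound=1 product=0
t=2: arr=0 -> substrate=0 bound=0 product=1
t=3: arr=0 -> substrate=0 bound=0 product=1
t=4: arr=0 -> substrate=0 bound=0 product=1
t=5: arr=1 -> substrate=0 bound=1 product=1
t=6: arr=3 -> substrate=2 bound=2 product=1
t=7: arr=2 -> substrate=3 bound=2 product=2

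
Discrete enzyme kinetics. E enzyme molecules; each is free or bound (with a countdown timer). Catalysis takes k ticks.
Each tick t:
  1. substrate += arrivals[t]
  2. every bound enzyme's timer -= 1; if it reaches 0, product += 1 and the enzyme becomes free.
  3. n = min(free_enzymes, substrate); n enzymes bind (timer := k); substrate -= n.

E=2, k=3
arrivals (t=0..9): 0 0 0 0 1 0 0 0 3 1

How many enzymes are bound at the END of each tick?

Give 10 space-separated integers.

Answer: 0 0 0 0 1 1 1 0 2 2

Derivation:
t=0: arr=0 -> substrate=0 bound=0 product=0
t=1: arr=0 -> substrate=0 bound=0 product=0
t=2: arr=0 -> substrate=0 bound=0 product=0
t=3: arr=0 -> substrate=0 bound=0 product=0
t=4: arr=1 -> substrate=0 bound=1 product=0
t=5: arr=0 -> substrate=0 bound=1 product=0
t=6: arr=0 -> substrate=0 bound=1 product=0
t=7: arr=0 -> substrate=0 bound=0 product=1
t=8: arr=3 -> substrate=1 bound=2 product=1
t=9: arr=1 -> substrate=2 bound=2 product=1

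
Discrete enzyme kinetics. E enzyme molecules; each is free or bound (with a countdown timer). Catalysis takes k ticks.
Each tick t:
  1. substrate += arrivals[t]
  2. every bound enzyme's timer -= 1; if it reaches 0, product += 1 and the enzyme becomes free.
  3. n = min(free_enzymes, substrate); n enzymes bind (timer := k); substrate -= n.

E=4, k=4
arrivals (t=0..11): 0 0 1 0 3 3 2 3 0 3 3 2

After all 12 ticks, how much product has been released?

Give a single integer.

t=0: arr=0 -> substrate=0 bound=0 product=0
t=1: arr=0 -> substrate=0 bound=0 product=0
t=2: arr=1 -> substrate=0 bound=1 product=0
t=3: arr=0 -> substrate=0 bound=1 product=0
t=4: arr=3 -> substrate=0 bound=4 product=0
t=5: arr=3 -> substrate=3 bound=4 product=0
t=6: arr=2 -> substrate=4 bound=4 product=1
t=7: arr=3 -> substrate=7 bound=4 product=1
t=8: arr=0 -> substrate=4 bound=4 product=4
t=9: arr=3 -> substrate=7 bound=4 product=4
t=10: arr=3 -> substrate=9 bound=4 product=5
t=11: arr=2 -> substrate=11 bound=4 product=5

Answer: 5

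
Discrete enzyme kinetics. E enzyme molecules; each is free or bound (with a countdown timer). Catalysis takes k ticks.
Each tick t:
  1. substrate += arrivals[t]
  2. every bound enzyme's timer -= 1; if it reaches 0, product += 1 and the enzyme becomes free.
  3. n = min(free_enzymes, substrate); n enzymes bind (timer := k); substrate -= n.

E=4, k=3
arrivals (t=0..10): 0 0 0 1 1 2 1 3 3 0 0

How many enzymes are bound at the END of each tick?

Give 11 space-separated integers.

Answer: 0 0 0 1 2 4 4 4 4 4 4

Derivation:
t=0: arr=0 -> substrate=0 bound=0 product=0
t=1: arr=0 -> substrate=0 bound=0 product=0
t=2: arr=0 -> substrate=0 bound=0 product=0
t=3: arr=1 -> substrate=0 bound=1 product=0
t=4: arr=1 -> substrate=0 bound=2 product=0
t=5: arr=2 -> substrate=0 bound=4 product=0
t=6: arr=1 -> substrate=0 bound=4 product=1
t=7: arr=3 -> substrate=2 bound=4 product=2
t=8: arr=3 -> substrate=3 bound=4 product=4
t=9: arr=0 -> substrate=2 bound=4 product=5
t=10: arr=0 -> substrate=1 bound=4 product=6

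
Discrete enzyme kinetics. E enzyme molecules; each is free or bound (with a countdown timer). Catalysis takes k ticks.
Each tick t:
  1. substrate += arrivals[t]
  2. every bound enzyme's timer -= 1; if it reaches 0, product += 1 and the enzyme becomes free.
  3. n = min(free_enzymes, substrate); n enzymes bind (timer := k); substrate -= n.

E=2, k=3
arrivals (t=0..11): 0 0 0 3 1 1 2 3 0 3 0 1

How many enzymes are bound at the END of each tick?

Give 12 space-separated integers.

t=0: arr=0 -> substrate=0 bound=0 product=0
t=1: arr=0 -> substrate=0 bound=0 product=0
t=2: arr=0 -> substrate=0 bound=0 product=0
t=3: arr=3 -> substrate=1 bound=2 product=0
t=4: arr=1 -> substrate=2 bound=2 product=0
t=5: arr=1 -> substrate=3 bound=2 product=0
t=6: arr=2 -> substrate=3 bound=2 product=2
t=7: arr=3 -> substrate=6 bound=2 product=2
t=8: arr=0 -> substrate=6 bound=2 product=2
t=9: arr=3 -> substrate=7 bound=2 product=4
t=10: arr=0 -> substrate=7 bound=2 product=4
t=11: arr=1 -> substrate=8 bound=2 product=4

Answer: 0 0 0 2 2 2 2 2 2 2 2 2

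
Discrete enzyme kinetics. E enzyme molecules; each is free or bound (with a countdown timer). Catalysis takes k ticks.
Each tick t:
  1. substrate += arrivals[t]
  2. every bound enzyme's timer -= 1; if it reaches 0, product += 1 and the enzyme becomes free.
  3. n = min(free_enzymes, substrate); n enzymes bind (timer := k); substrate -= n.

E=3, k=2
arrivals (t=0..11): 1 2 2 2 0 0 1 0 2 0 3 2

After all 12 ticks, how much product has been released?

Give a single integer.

Answer: 10

Derivation:
t=0: arr=1 -> substrate=0 bound=1 product=0
t=1: arr=2 -> substrate=0 bound=3 product=0
t=2: arr=2 -> substrate=1 bound=3 product=1
t=3: arr=2 -> substrate=1 bound=3 product=3
t=4: arr=0 -> substrate=0 bound=3 product=4
t=5: arr=0 -> substrate=0 bound=1 product=6
t=6: arr=1 -> substrate=0 bound=1 product=7
t=7: arr=0 -> substrate=0 bound=1 product=7
t=8: arr=2 -> substrate=0 bound=2 product=8
t=9: arr=0 -> substrate=0 bound=2 product=8
t=10: arr=3 -> substrate=0 bound=3 product=10
t=11: arr=2 -> substrate=2 bound=3 product=10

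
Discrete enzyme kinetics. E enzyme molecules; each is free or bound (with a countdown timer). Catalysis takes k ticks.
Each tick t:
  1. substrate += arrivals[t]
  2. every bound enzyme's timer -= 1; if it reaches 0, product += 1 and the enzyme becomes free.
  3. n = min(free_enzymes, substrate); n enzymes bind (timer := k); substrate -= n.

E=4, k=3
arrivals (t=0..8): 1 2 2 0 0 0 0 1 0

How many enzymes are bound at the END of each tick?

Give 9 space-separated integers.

t=0: arr=1 -> substrate=0 bound=1 product=0
t=1: arr=2 -> substrate=0 bound=3 product=0
t=2: arr=2 -> substrate=1 bound=4 product=0
t=3: arr=0 -> substrate=0 bound=4 product=1
t=4: arr=0 -> substrate=0 bound=2 product=3
t=5: arr=0 -> substrate=0 bound=1 product=4
t=6: arr=0 -> substrate=0 bound=0 product=5
t=7: arr=1 -> substrate=0 bound=1 product=5
t=8: arr=0 -> substrate=0 bound=1 product=5

Answer: 1 3 4 4 2 1 0 1 1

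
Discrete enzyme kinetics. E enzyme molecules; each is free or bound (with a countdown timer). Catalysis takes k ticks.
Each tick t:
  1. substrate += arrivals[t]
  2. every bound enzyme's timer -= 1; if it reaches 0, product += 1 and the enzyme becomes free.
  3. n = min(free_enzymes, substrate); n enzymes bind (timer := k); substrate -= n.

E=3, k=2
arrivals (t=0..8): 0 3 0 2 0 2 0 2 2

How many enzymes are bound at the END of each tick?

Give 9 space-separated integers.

Answer: 0 3 3 2 2 2 2 2 3

Derivation:
t=0: arr=0 -> substrate=0 bound=0 product=0
t=1: arr=3 -> substrate=0 bound=3 product=0
t=2: arr=0 -> substrate=0 bound=3 product=0
t=3: arr=2 -> substrate=0 bound=2 product=3
t=4: arr=0 -> substrate=0 bound=2 product=3
t=5: arr=2 -> substrate=0 bound=2 product=5
t=6: arr=0 -> substrate=0 bound=2 product=5
t=7: arr=2 -> substrate=0 bound=2 product=7
t=8: arr=2 -> substrate=1 bound=3 product=7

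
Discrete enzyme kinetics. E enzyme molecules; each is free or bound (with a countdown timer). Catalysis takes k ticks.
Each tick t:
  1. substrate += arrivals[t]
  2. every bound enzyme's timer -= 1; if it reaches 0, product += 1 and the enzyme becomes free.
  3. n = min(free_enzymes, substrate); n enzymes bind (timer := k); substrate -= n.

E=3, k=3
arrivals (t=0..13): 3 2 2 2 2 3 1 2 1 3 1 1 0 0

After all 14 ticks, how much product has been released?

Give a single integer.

t=0: arr=3 -> substrate=0 bound=3 product=0
t=1: arr=2 -> substrate=2 bound=3 product=0
t=2: arr=2 -> substrate=4 bound=3 product=0
t=3: arr=2 -> substrate=3 bound=3 product=3
t=4: arr=2 -> substrate=5 bound=3 product=3
t=5: arr=3 -> substrate=8 bound=3 product=3
t=6: arr=1 -> substrate=6 bound=3 product=6
t=7: arr=2 -> substrate=8 bound=3 product=6
t=8: arr=1 -> substrate=9 bound=3 product=6
t=9: arr=3 -> substrate=9 bound=3 product=9
t=10: arr=1 -> substrate=10 bound=3 product=9
t=11: arr=1 -> substrate=11 bound=3 product=9
t=12: arr=0 -> substrate=8 bound=3 product=12
t=13: arr=0 -> substrate=8 bound=3 product=12

Answer: 12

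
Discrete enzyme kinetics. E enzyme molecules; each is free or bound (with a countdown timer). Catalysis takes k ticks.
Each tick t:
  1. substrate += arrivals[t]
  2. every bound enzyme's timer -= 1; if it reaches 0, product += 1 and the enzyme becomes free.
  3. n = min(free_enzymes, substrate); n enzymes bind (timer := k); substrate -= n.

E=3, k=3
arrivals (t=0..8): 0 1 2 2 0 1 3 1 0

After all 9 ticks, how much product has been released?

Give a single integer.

t=0: arr=0 -> substrate=0 bound=0 product=0
t=1: arr=1 -> substrate=0 bound=1 product=0
t=2: arr=2 -> substrate=0 bound=3 product=0
t=3: arr=2 -> substrate=2 bound=3 product=0
t=4: arr=0 -> substrate=1 bound=3 product=1
t=5: arr=1 -> substrate=0 bound=3 product=3
t=6: arr=3 -> substrate=3 bound=3 product=3
t=7: arr=1 -> substrate=3 bound=3 product=4
t=8: arr=0 -> substrate=1 bound=3 product=6

Answer: 6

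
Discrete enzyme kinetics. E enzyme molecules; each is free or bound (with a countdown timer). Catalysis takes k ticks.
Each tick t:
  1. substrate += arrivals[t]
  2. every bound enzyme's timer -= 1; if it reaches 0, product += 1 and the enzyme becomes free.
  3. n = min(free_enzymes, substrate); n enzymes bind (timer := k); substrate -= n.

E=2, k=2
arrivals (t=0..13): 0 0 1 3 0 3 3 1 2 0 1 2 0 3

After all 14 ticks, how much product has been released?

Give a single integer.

Answer: 10

Derivation:
t=0: arr=0 -> substrate=0 bound=0 product=0
t=1: arr=0 -> substrate=0 bound=0 product=0
t=2: arr=1 -> substrate=0 bound=1 product=0
t=3: arr=3 -> substrate=2 bound=2 product=0
t=4: arr=0 -> substrate=1 bound=2 product=1
t=5: arr=3 -> substrate=3 bound=2 product=2
t=6: arr=3 -> substrate=5 bound=2 product=3
t=7: arr=1 -> substrate=5 bound=2 product=4
t=8: arr=2 -> substrate=6 bound=2 product=5
t=9: arr=0 -> substrate=5 bound=2 product=6
t=10: arr=1 -> substrate=5 bound=2 product=7
t=11: arr=2 -> substrate=6 bound=2 product=8
t=12: arr=0 -> substrate=5 bound=2 product=9
t=13: arr=3 -> substrate=7 bound=2 product=10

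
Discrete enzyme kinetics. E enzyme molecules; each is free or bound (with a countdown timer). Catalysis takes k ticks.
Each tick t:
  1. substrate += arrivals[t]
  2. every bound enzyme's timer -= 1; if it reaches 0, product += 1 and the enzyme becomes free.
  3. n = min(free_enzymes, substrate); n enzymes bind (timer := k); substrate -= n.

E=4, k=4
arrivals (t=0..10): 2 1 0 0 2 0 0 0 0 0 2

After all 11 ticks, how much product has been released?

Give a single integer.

Answer: 5

Derivation:
t=0: arr=2 -> substrate=0 bound=2 product=0
t=1: arr=1 -> substrate=0 bound=3 product=0
t=2: arr=0 -> substrate=0 bound=3 product=0
t=3: arr=0 -> substrate=0 bound=3 product=0
t=4: arr=2 -> substrate=0 bound=3 product=2
t=5: arr=0 -> substrate=0 bound=2 product=3
t=6: arr=0 -> substrate=0 bound=2 product=3
t=7: arr=0 -> substrate=0 bound=2 product=3
t=8: arr=0 -> substrate=0 bound=0 product=5
t=9: arr=0 -> substrate=0 bound=0 product=5
t=10: arr=2 -> substrate=0 bound=2 product=5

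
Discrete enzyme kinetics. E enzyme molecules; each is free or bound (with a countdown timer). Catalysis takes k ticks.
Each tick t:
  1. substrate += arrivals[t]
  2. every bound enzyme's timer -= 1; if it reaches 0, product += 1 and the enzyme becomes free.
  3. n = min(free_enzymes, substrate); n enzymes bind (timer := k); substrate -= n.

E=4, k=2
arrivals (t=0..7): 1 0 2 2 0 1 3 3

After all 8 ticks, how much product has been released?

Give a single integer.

t=0: arr=1 -> substrate=0 bound=1 product=0
t=1: arr=0 -> substrate=0 bound=1 product=0
t=2: arr=2 -> substrate=0 bound=2 product=1
t=3: arr=2 -> substrate=0 bound=4 product=1
t=4: arr=0 -> substrate=0 bound=2 product=3
t=5: arr=1 -> substrate=0 bound=1 product=5
t=6: arr=3 -> substrate=0 bound=4 product=5
t=7: arr=3 -> substrate=2 bound=4 product=6

Answer: 6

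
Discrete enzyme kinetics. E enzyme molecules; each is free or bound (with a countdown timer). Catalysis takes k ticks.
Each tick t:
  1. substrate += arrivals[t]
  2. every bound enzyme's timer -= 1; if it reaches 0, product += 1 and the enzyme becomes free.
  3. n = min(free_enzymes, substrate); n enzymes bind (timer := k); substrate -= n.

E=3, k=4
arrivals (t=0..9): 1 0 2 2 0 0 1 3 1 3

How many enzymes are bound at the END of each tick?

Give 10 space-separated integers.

Answer: 1 1 3 3 3 3 3 3 3 3

Derivation:
t=0: arr=1 -> substrate=0 bound=1 product=0
t=1: arr=0 -> substrate=0 bound=1 product=0
t=2: arr=2 -> substrate=0 bound=3 product=0
t=3: arr=2 -> substrate=2 bound=3 product=0
t=4: arr=0 -> substrate=1 bound=3 product=1
t=5: arr=0 -> substrate=1 bound=3 product=1
t=6: arr=1 -> substrate=0 bound=3 product=3
t=7: arr=3 -> substrate=3 bound=3 product=3
t=8: arr=1 -> substrate=3 bound=3 product=4
t=9: arr=3 -> substrate=6 bound=3 product=4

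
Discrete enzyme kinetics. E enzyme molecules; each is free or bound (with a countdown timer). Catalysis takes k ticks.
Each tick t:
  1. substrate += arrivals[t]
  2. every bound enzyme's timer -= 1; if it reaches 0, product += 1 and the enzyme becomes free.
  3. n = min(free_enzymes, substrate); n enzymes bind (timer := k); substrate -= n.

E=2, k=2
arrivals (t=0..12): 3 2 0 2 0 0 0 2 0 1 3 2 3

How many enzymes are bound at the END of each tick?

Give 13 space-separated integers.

t=0: arr=3 -> substrate=1 bound=2 product=0
t=1: arr=2 -> substrate=3 bound=2 product=0
t=2: arr=0 -> substrate=1 bound=2 product=2
t=3: arr=2 -> substrate=3 bound=2 product=2
t=4: arr=0 -> substrate=1 bound=2 product=4
t=5: arr=0 -> substrate=1 bound=2 product=4
t=6: arr=0 -> substrate=0 bound=1 product=6
t=7: arr=2 -> substrate=1 bound=2 product=6
t=8: arr=0 -> substrate=0 bound=2 product=7
t=9: arr=1 -> substrate=0 bound=2 product=8
t=10: arr=3 -> substrate=2 bound=2 product=9
t=11: arr=2 -> substrate=3 bound=2 product=10
t=12: arr=3 -> substrate=5 bound=2 product=11

Answer: 2 2 2 2 2 2 1 2 2 2 2 2 2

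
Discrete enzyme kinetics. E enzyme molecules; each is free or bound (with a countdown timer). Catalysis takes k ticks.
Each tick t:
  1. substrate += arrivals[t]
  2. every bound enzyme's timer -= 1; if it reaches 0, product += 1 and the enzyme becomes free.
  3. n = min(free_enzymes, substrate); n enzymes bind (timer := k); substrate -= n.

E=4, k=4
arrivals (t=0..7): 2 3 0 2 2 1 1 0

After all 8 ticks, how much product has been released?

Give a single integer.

t=0: arr=2 -> substrate=0 bound=2 product=0
t=1: arr=3 -> substrate=1 bound=4 product=0
t=2: arr=0 -> substrate=1 bound=4 product=0
t=3: arr=2 -> substrate=3 bound=4 product=0
t=4: arr=2 -> substrate=3 bound=4 product=2
t=5: arr=1 -> substrate=2 bound=4 product=4
t=6: arr=1 -> substrate=3 bound=4 product=4
t=7: arr=0 -> substrate=3 bound=4 product=4

Answer: 4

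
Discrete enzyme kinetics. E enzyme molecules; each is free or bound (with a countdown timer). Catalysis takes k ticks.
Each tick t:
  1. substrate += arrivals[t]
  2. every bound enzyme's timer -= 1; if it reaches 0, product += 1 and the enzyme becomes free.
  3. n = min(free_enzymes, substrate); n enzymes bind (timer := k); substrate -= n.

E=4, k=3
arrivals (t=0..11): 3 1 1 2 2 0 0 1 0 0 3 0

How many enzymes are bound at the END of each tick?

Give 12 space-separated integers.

t=0: arr=3 -> substrate=0 bound=3 product=0
t=1: arr=1 -> substrate=0 bound=4 product=0
t=2: arr=1 -> substrate=1 bound=4 product=0
t=3: arr=2 -> substrate=0 bound=4 product=3
t=4: arr=2 -> substrate=1 bound=4 product=4
t=5: arr=0 -> substrate=1 bound=4 product=4
t=6: arr=0 -> substrate=0 bound=2 product=7
t=7: arr=1 -> substrate=0 bound=2 product=8
t=8: arr=0 -> substrate=0 bound=2 product=8
t=9: arr=0 -> substrate=0 bound=1 product=9
t=10: arr=3 -> substrate=0 bound=3 product=10
t=11: arr=0 -> substrate=0 bound=3 product=10

Answer: 3 4 4 4 4 4 2 2 2 1 3 3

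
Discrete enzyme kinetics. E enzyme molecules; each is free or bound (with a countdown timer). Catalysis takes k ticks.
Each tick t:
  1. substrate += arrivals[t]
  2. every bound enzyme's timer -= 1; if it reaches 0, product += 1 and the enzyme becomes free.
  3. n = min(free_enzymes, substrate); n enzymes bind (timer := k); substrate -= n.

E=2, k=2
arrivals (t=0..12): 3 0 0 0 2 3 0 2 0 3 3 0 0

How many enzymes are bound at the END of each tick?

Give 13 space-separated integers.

t=0: arr=3 -> substrate=1 bound=2 product=0
t=1: arr=0 -> substrate=1 bound=2 product=0
t=2: arr=0 -> substrate=0 bound=1 product=2
t=3: arr=0 -> substrate=0 bound=1 product=2
t=4: arr=2 -> substrate=0 bound=2 product=3
t=5: arr=3 -> substrate=3 bound=2 product=3
t=6: arr=0 -> substrate=1 bound=2 product=5
t=7: arr=2 -> substrate=3 bound=2 product=5
t=8: arr=0 -> substrate=1 bound=2 product=7
t=9: arr=3 -> substrate=4 bound=2 product=7
t=10: arr=3 -> substrate=5 bound=2 product=9
t=11: arr=0 -> substrate=5 bound=2 product=9
t=12: arr=0 -> substrate=3 bound=2 product=11

Answer: 2 2 1 1 2 2 2 2 2 2 2 2 2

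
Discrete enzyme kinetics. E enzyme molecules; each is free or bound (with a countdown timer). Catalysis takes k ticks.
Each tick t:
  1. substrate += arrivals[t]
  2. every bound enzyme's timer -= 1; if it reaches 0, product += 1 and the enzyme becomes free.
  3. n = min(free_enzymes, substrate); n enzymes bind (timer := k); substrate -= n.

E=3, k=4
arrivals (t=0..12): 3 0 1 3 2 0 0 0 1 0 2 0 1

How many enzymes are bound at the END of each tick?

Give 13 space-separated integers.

t=0: arr=3 -> substrate=0 bound=3 product=0
t=1: arr=0 -> substrate=0 bound=3 product=0
t=2: arr=1 -> substrate=1 bound=3 product=0
t=3: arr=3 -> substrate=4 bound=3 product=0
t=4: arr=2 -> substrate=3 bound=3 product=3
t=5: arr=0 -> substrate=3 bound=3 product=3
t=6: arr=0 -> substrate=3 bound=3 product=3
t=7: arr=0 -> substrate=3 bound=3 product=3
t=8: arr=1 -> substrate=1 bound=3 product=6
t=9: arr=0 -> substrate=1 bound=3 product=6
t=10: arr=2 -> substrate=3 bound=3 product=6
t=11: arr=0 -> substrate=3 bound=3 product=6
t=12: arr=1 -> substrate=1 bound=3 product=9

Answer: 3 3 3 3 3 3 3 3 3 3 3 3 3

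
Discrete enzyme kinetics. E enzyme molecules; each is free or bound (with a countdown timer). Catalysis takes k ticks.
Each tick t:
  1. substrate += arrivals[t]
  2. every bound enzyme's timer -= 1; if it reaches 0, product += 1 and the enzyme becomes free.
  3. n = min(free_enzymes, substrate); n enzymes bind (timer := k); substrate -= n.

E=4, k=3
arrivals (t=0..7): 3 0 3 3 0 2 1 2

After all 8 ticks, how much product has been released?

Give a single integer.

Answer: 7

Derivation:
t=0: arr=3 -> substrate=0 bound=3 product=0
t=1: arr=0 -> substrate=0 bound=3 product=0
t=2: arr=3 -> substrate=2 bound=4 product=0
t=3: arr=3 -> substrate=2 bound=4 product=3
t=4: arr=0 -> substrate=2 bound=4 product=3
t=5: arr=2 -> substrate=3 bound=4 product=4
t=6: arr=1 -> substrate=1 bound=4 product=7
t=7: arr=2 -> substrate=3 bound=4 product=7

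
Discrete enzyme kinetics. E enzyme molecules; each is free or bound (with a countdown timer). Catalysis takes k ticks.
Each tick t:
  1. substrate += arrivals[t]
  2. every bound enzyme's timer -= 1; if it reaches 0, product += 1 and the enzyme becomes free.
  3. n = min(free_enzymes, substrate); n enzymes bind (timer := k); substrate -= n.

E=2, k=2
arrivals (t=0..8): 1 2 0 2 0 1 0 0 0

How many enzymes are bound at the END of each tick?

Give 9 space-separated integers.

t=0: arr=1 -> substrate=0 bound=1 product=0
t=1: arr=2 -> substrate=1 bound=2 product=0
t=2: arr=0 -> substrate=0 bound=2 product=1
t=3: arr=2 -> substrate=1 bound=2 product=2
t=4: arr=0 -> substrate=0 bound=2 product=3
t=5: arr=1 -> substrate=0 bound=2 product=4
t=6: arr=0 -> substrate=0 bound=1 product=5
t=7: arr=0 -> substrate=0 bound=0 product=6
t=8: arr=0 -> substrate=0 bound=0 product=6

Answer: 1 2 2 2 2 2 1 0 0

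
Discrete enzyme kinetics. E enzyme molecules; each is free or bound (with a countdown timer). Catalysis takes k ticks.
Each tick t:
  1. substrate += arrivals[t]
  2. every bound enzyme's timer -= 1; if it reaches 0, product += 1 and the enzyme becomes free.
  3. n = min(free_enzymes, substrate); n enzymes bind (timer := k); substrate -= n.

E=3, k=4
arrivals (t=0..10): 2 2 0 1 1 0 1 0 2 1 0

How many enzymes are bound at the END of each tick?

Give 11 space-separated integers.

t=0: arr=2 -> substrate=0 bound=2 product=0
t=1: arr=2 -> substrate=1 bound=3 product=0
t=2: arr=0 -> substrate=1 bound=3 product=0
t=3: arr=1 -> substrate=2 bound=3 product=0
t=4: arr=1 -> substrate=1 bound=3 product=2
t=5: arr=0 -> substrate=0 bound=3 product=3
t=6: arr=1 -> substrate=1 bound=3 product=3
t=7: arr=0 -> substrate=1 bound=3 product=3
t=8: arr=2 -> substrate=1 bound=3 product=5
t=9: arr=1 -> substrate=1 bound=3 product=6
t=10: arr=0 -> substrate=1 bound=3 product=6

Answer: 2 3 3 3 3 3 3 3 3 3 3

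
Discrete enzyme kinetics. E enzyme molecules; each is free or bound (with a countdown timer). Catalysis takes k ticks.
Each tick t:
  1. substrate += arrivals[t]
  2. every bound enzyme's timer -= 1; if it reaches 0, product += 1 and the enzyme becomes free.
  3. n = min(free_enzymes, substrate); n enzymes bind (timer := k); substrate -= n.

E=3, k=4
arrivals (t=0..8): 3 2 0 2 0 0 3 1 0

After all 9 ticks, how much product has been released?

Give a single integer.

Answer: 6

Derivation:
t=0: arr=3 -> substrate=0 bound=3 product=0
t=1: arr=2 -> substrate=2 bound=3 product=0
t=2: arr=0 -> substrate=2 bound=3 product=0
t=3: arr=2 -> substrate=4 bound=3 product=0
t=4: arr=0 -> substrate=1 bound=3 product=3
t=5: arr=0 -> substrate=1 bound=3 product=3
t=6: arr=3 -> substrate=4 bound=3 product=3
t=7: arr=1 -> substrate=5 bound=3 product=3
t=8: arr=0 -> substrate=2 bound=3 product=6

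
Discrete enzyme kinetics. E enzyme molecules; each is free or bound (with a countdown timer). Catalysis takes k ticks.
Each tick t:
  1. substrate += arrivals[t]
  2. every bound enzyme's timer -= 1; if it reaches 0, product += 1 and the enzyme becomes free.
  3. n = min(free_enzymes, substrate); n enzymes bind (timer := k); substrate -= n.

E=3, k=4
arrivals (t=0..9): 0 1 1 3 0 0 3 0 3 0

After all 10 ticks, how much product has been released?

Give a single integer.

Answer: 4

Derivation:
t=0: arr=0 -> substrate=0 bound=0 product=0
t=1: arr=1 -> substrate=0 bound=1 product=0
t=2: arr=1 -> substrate=0 bound=2 product=0
t=3: arr=3 -> substrate=2 bound=3 product=0
t=4: arr=0 -> substrate=2 bound=3 product=0
t=5: arr=0 -> substrate=1 bound=3 product=1
t=6: arr=3 -> substrate=3 bound=3 product=2
t=7: arr=0 -> substrate=2 bound=3 product=3
t=8: arr=3 -> substrate=5 bound=3 product=3
t=9: arr=0 -> substrate=4 bound=3 product=4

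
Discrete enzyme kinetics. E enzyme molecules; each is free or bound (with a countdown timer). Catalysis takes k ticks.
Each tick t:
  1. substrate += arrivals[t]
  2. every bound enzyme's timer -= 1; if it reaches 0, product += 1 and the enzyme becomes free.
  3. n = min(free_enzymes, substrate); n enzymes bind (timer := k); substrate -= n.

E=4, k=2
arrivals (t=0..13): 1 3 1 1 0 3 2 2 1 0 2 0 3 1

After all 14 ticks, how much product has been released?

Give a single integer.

t=0: arr=1 -> substrate=0 bound=1 product=0
t=1: arr=3 -> substrate=0 bound=4 product=0
t=2: arr=1 -> substrate=0 bound=4 product=1
t=3: arr=1 -> substrate=0 bound=2 product=4
t=4: arr=0 -> substrate=0 bound=1 product=5
t=5: arr=3 -> substrate=0 bound=3 product=6
t=6: arr=2 -> substrate=1 bound=4 product=6
t=7: arr=2 -> substrate=0 bound=4 product=9
t=8: arr=1 -> substrate=0 bound=4 product=10
t=9: arr=0 -> substrate=0 bound=1 product=13
t=10: arr=2 -> substrate=0 bound=2 product=14
t=11: arr=0 -> substrate=0 bound=2 product=14
t=12: arr=3 -> substrate=0 bound=3 product=16
t=13: arr=1 -> substrate=0 bound=4 product=16

Answer: 16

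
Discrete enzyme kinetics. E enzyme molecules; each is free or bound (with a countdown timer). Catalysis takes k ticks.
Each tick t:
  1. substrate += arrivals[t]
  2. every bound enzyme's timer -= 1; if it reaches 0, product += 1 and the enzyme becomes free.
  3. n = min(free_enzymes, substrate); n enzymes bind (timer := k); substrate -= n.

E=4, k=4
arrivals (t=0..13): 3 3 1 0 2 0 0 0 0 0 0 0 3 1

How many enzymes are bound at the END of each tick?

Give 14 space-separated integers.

Answer: 3 4 4 4 4 4 4 4 2 1 1 1 3 4

Derivation:
t=0: arr=3 -> substrate=0 bound=3 product=0
t=1: arr=3 -> substrate=2 bound=4 product=0
t=2: arr=1 -> substrate=3 bound=4 product=0
t=3: arr=0 -> substrate=3 bound=4 product=0
t=4: arr=2 -> substrate=2 bound=4 product=3
t=5: arr=0 -> substrate=1 bound=4 product=4
t=6: arr=0 -> substrate=1 bound=4 product=4
t=7: arr=0 -> substrate=1 bound=4 product=4
t=8: arr=0 -> substrate=0 bound=2 product=7
t=9: arr=0 -> substrate=0 bound=1 product=8
t=10: arr=0 -> substrate=0 bound=1 product=8
t=11: arr=0 -> substrate=0 bound=1 product=8
t=12: arr=3 -> substrate=0 bound=3 product=9
t=13: arr=1 -> substrate=0 bound=4 product=9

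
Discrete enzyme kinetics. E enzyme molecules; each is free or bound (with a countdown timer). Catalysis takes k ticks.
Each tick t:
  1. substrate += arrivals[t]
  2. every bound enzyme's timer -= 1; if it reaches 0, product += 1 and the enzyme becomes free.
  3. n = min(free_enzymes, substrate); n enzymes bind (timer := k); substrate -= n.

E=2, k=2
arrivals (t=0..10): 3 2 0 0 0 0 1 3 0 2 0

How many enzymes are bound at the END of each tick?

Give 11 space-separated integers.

Answer: 2 2 2 2 1 1 1 2 2 2 2

Derivation:
t=0: arr=3 -> substrate=1 bound=2 product=0
t=1: arr=2 -> substrate=3 bound=2 product=0
t=2: arr=0 -> substrate=1 bound=2 product=2
t=3: arr=0 -> substrate=1 bound=2 product=2
t=4: arr=0 -> substrate=0 bound=1 product=4
t=5: arr=0 -> substrate=0 bound=1 product=4
t=6: arr=1 -> substrate=0 bound=1 product=5
t=7: arr=3 -> substrate=2 bound=2 product=5
t=8: arr=0 -> substrate=1 bound=2 product=6
t=9: arr=2 -> substrate=2 bound=2 product=7
t=10: arr=0 -> substrate=1 bound=2 product=8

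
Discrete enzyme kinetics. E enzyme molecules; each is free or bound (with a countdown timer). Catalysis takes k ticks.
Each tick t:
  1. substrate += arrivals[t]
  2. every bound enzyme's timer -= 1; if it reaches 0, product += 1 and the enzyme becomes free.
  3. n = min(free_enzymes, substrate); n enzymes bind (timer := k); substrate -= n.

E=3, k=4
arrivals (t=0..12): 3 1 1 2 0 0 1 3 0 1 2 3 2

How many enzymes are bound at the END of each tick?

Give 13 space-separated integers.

t=0: arr=3 -> substrate=0 bound=3 product=0
t=1: arr=1 -> substrate=1 bound=3 product=0
t=2: arr=1 -> substrate=2 bound=3 product=0
t=3: arr=2 -> substrate=4 bound=3 product=0
t=4: arr=0 -> substrate=1 bound=3 product=3
t=5: arr=0 -> substrate=1 bound=3 product=3
t=6: arr=1 -> substrate=2 bound=3 product=3
t=7: arr=3 -> substrate=5 bound=3 product=3
t=8: arr=0 -> substrate=2 bound=3 product=6
t=9: arr=1 -> substrate=3 bound=3 product=6
t=10: arr=2 -> substrate=5 bound=3 product=6
t=11: arr=3 -> substrate=8 bound=3 product=6
t=12: arr=2 -> substrate=7 bound=3 product=9

Answer: 3 3 3 3 3 3 3 3 3 3 3 3 3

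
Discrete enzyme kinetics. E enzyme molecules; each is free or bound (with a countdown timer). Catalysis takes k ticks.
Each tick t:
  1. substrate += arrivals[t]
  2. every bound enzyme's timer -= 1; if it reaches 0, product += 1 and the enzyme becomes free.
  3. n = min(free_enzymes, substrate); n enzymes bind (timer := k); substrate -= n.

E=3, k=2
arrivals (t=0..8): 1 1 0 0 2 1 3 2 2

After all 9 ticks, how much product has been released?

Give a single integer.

Answer: 7

Derivation:
t=0: arr=1 -> substrate=0 bound=1 product=0
t=1: arr=1 -> substrate=0 bound=2 product=0
t=2: arr=0 -> substrate=0 bound=1 product=1
t=3: arr=0 -> substrate=0 bound=0 product=2
t=4: arr=2 -> substrate=0 bound=2 product=2
t=5: arr=1 -> substrate=0 bound=3 product=2
t=6: arr=3 -> substrate=1 bound=3 product=4
t=7: arr=2 -> substrate=2 bound=3 product=5
t=8: arr=2 -> substrate=2 bound=3 product=7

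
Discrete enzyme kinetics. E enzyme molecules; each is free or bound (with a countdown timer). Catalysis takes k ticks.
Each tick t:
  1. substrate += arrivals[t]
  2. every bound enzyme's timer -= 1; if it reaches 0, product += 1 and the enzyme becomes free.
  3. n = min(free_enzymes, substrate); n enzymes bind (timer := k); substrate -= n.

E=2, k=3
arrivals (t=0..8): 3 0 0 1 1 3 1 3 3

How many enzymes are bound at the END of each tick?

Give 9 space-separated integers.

Answer: 2 2 2 2 2 2 2 2 2

Derivation:
t=0: arr=3 -> substrate=1 bound=2 product=0
t=1: arr=0 -> substrate=1 bound=2 product=0
t=2: arr=0 -> substrate=1 bound=2 product=0
t=3: arr=1 -> substrate=0 bound=2 product=2
t=4: arr=1 -> substrate=1 bound=2 product=2
t=5: arr=3 -> substrate=4 bound=2 product=2
t=6: arr=1 -> substrate=3 bound=2 product=4
t=7: arr=3 -> substrate=6 bound=2 product=4
t=8: arr=3 -> substrate=9 bound=2 product=4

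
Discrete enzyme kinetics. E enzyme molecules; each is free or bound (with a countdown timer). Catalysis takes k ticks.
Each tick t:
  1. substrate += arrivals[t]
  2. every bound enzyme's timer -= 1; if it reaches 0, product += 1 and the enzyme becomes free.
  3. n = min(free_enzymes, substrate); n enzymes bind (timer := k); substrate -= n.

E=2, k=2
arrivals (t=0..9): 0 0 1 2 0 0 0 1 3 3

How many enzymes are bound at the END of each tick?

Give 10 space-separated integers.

t=0: arr=0 -> substrate=0 bound=0 product=0
t=1: arr=0 -> substrate=0 bound=0 product=0
t=2: arr=1 -> substrate=0 bound=1 product=0
t=3: arr=2 -> substrate=1 bound=2 product=0
t=4: arr=0 -> substrate=0 bound=2 product=1
t=5: arr=0 -> substrate=0 bound=1 product=2
t=6: arr=0 -> substrate=0 bound=0 product=3
t=7: arr=1 -> substrate=0 bound=1 product=3
t=8: arr=3 -> substrate=2 bound=2 product=3
t=9: arr=3 -> substrate=4 bound=2 product=4

Answer: 0 0 1 2 2 1 0 1 2 2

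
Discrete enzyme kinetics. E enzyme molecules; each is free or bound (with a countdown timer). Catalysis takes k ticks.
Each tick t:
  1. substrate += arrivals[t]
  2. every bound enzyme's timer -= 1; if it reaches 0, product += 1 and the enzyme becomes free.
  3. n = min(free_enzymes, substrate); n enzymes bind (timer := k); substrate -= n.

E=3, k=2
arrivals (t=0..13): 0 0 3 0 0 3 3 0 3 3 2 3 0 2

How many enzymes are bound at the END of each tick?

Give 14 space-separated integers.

Answer: 0 0 3 3 0 3 3 3 3 3 3 3 3 3

Derivation:
t=0: arr=0 -> substrate=0 bound=0 product=0
t=1: arr=0 -> substrate=0 bound=0 product=0
t=2: arr=3 -> substrate=0 bound=3 product=0
t=3: arr=0 -> substrate=0 bound=3 product=0
t=4: arr=0 -> substrate=0 bound=0 product=3
t=5: arr=3 -> substrate=0 bound=3 product=3
t=6: arr=3 -> substrate=3 bound=3 product=3
t=7: arr=0 -> substrate=0 bound=3 product=6
t=8: arr=3 -> substrate=3 bound=3 product=6
t=9: arr=3 -> substrate=3 bound=3 product=9
t=10: arr=2 -> substrate=5 bound=3 product=9
t=11: arr=3 -> substrate=5 bound=3 product=12
t=12: arr=0 -> substrate=5 bound=3 product=12
t=13: arr=2 -> substrate=4 bound=3 product=15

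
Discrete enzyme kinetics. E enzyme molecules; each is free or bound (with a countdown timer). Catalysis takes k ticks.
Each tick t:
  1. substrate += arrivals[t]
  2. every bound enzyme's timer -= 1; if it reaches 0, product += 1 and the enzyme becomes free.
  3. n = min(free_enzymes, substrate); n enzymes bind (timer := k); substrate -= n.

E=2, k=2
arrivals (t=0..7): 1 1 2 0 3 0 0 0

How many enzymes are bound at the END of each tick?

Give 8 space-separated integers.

t=0: arr=1 -> substrate=0 bound=1 product=0
t=1: arr=1 -> substrate=0 bound=2 product=0
t=2: arr=2 -> substrate=1 bound=2 product=1
t=3: arr=0 -> substrate=0 bound=2 product=2
t=4: arr=3 -> substrate=2 bound=2 product=3
t=5: arr=0 -> substrate=1 bound=2 product=4
t=6: arr=0 -> substrate=0 bound=2 product=5
t=7: arr=0 -> substrate=0 bound=1 product=6

Answer: 1 2 2 2 2 2 2 1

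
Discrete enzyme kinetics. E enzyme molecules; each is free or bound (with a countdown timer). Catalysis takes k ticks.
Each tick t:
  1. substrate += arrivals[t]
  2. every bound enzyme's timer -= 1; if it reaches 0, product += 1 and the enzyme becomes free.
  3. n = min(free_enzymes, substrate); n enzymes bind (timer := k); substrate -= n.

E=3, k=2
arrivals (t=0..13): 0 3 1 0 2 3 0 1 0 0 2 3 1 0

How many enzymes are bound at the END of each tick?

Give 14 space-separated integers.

t=0: arr=0 -> substrate=0 bound=0 product=0
t=1: arr=3 -> substrate=0 bound=3 product=0
t=2: arr=1 -> substrate=1 bound=3 product=0
t=3: arr=0 -> substrate=0 bound=1 product=3
t=4: arr=2 -> substrate=0 bound=3 product=3
t=5: arr=3 -> substrate=2 bound=3 product=4
t=6: arr=0 -> substrate=0 bound=3 product=6
t=7: arr=1 -> substrate=0 bound=3 product=7
t=8: arr=0 -> substrate=0 bound=1 product=9
t=9: arr=0 -> substrate=0 bound=0 product=10
t=10: arr=2 -> substrate=0 bound=2 product=10
t=11: arr=3 -> substrate=2 bound=3 product=10
t=12: arr=1 -> substrate=1 bound=3 product=12
t=13: arr=0 -> substrate=0 bound=3 product=13

Answer: 0 3 3 1 3 3 3 3 1 0 2 3 3 3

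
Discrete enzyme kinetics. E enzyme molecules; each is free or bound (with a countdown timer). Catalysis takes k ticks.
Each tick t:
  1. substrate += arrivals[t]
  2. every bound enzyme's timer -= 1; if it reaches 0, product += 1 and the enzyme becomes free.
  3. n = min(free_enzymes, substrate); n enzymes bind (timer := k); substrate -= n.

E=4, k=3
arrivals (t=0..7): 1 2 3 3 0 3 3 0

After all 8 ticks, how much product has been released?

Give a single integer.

t=0: arr=1 -> substrate=0 bound=1 product=0
t=1: arr=2 -> substrate=0 bound=3 product=0
t=2: arr=3 -> substrate=2 bound=4 product=0
t=3: arr=3 -> substrate=4 bound=4 product=1
t=4: arr=0 -> substrate=2 bound=4 product=3
t=5: arr=3 -> substrate=4 bound=4 product=4
t=6: arr=3 -> substrate=6 bound=4 product=5
t=7: arr=0 -> substrate=4 bound=4 product=7

Answer: 7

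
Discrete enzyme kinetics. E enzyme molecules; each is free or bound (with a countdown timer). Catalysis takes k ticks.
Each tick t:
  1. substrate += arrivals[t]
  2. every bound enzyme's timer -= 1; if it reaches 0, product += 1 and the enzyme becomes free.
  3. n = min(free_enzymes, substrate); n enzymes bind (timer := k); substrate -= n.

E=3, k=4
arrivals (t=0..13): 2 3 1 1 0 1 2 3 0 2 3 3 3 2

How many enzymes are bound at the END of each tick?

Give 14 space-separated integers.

t=0: arr=2 -> substrate=0 bound=2 product=0
t=1: arr=3 -> substrate=2 bound=3 product=0
t=2: arr=1 -> substrate=3 bound=3 product=0
t=3: arr=1 -> substrate=4 bound=3 product=0
t=4: arr=0 -> substrate=2 bound=3 product=2
t=5: arr=1 -> substrate=2 bound=3 product=3
t=6: arr=2 -> substrate=4 bound=3 product=3
t=7: arr=3 -> substrate=7 bound=3 product=3
t=8: arr=0 -> substrate=5 bound=3 product=5
t=9: arr=2 -> substrate=6 bound=3 product=6
t=10: arr=3 -> substrate=9 bound=3 product=6
t=11: arr=3 -> substrate=12 bound=3 product=6
t=12: arr=3 -> substrate=13 bound=3 product=8
t=13: arr=2 -> substrate=14 bound=3 product=9

Answer: 2 3 3 3 3 3 3 3 3 3 3 3 3 3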